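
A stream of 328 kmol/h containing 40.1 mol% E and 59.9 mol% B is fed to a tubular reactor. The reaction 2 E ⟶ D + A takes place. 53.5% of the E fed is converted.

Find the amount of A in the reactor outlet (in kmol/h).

35.2 kmol/h

E reacted = 0.535 × 131.5 = 70.37 kmol/h; ν_E = −2, so ξ = 70.37/2 = 35.18 kmol/h.
Outlet amounts (n = n₀ + ν ξ):
  E: 131.5 − 2(35.18) = 61.16
  D: 0 + 1(35.18) = 35.18
  A: 0 + 1(35.18) = 35.18
  B: 196.5 (inert)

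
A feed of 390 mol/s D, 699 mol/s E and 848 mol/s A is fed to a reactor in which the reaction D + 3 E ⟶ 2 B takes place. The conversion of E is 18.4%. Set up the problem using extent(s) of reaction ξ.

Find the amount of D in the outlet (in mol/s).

347 mol/s

E reacted = 0.184 × 699 = 128.6 mol/s; ν_E = −3, so ξ = 128.6/3 = 42.87 mol/s.
Outlet amounts (n = n₀ + ν ξ):
  D: 390 − 1(42.87) = 347.1
  E: 699 − 3(42.87) = 570.4
  B: 0 + 2(42.87) = 85.74
  A: 848 (inert)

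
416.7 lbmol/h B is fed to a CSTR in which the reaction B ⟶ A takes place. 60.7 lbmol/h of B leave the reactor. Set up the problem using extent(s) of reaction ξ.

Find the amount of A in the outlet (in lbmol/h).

356 lbmol/h

For B: n = n₀ − 1ξ → 60.7 = 416.7 − 1ξ, giving ξ = 356 lbmol/h.
Outlet amounts (n = n₀ + ν ξ):
  B: 416.7 − 1(356) = 60.7
  A: 0 + 1(356) = 356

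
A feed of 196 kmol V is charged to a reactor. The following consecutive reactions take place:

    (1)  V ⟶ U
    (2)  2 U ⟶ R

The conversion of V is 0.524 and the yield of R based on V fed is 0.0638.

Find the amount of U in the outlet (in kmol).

Conversion of V: V consumed = 1ξ₁ = 0.524 × 196 → ξ₁ = 102.7 kmol.
Yield of R: 1ξ₂ / 196 = 0.0638 → ξ₂ = 12.5 kmol.
Outlet amounts (n = n₀ + Σ ν·ξ):
  V: 196 − 1(102.7) = 93.3
  U: 0 + 1(102.7) − 2(12.5) = 77.69
  R: 0 + 1(12.5) = 12.5

77.7 kmol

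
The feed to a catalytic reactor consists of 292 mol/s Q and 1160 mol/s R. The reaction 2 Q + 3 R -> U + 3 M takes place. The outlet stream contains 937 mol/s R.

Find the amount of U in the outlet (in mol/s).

For R: n = n₀ − 3ξ → 937 = 1160 − 3ξ, giving ξ = 74.33 mol/s.
Outlet amounts (n = n₀ + ν ξ):
  Q: 292 − 2(74.33) = 143.3
  R: 1160 − 3(74.33) = 937
  U: 0 + 1(74.33) = 74.33
  M: 0 + 3(74.33) = 223

74.3 mol/s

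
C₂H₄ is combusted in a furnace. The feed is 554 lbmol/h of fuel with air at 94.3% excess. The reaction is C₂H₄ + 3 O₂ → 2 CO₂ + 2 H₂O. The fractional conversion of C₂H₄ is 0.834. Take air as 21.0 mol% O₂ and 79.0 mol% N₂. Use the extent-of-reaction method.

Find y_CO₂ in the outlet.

0.058

Stoichiometric O₂ = 3 × 554 = 1662 lbmol/h; O₂ fed = 1662 × 1.943 = 3229 lbmol/h.
N₂ fed = 3229 × 79/21 = 12150 lbmol/h.
Fuel reacted = 0.834 × 554 → ξ = 462 lbmol/h.
Outlet (n = n₀ + ν ξ):
  C₂H₄: 554 − 1(462) = 91.96
  O₂: 3229 − 3(462) = 1843
  N₂: 12150 (inert)
  CO₂: 0 + 2(462) = 924.1
  H₂O: 0 + 2(462) = 924.1
Total out = 15930 lbmol/h; y_CO₂ = 924.1 / 15930 = 0.058.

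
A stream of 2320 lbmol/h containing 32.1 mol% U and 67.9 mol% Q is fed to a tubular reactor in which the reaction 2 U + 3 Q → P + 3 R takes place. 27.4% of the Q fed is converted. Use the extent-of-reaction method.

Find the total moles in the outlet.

2180 lbmol/h

Q reacted = 0.274 × 1575 = 431.6 lbmol/h; ν_Q = −3, so ξ = 431.6/3 = 143.9 lbmol/h.
Outlet amounts (n = n₀ + ν ξ):
  U: 744.7 − 2(143.9) = 457
  Q: 1575 − 3(143.9) = 1144
  P: 0 + 1(143.9) = 143.9
  R: 0 + 3(143.9) = 431.6
Total out = 457 + 1144 + 143.9 + 431.6 = 2176 lbmol/h.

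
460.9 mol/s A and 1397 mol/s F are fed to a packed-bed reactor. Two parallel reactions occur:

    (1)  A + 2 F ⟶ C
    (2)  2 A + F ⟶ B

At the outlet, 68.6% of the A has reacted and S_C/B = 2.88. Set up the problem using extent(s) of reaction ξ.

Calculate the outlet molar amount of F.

Conversion of A: A consumed = 0.686 × 460.9 = 316.2 mol/s = 1ξ₁ + 2ξ₂.
Selectivity: 1ξ₁ / (1ξ₂) = 2.88 → ξ₁ = 2.88 ξ₂.
Substitute: (1·2.88 + 2) ξ₂ = 316.2 → ξ₂ = 64.79 mol/s, ξ₁ = 186.6 mol/s.
Outlet amounts (n = n₀ + Σ ν·ξ):
  A: 460.9 − 1(186.6) − 2(64.79) = 144.7
  F: 1397 − 2(186.6) − 1(64.79) = 959
  C: 0 + 1(186.6) = 186.6
  B: 0 + 1(64.79) = 64.79

959 mol/s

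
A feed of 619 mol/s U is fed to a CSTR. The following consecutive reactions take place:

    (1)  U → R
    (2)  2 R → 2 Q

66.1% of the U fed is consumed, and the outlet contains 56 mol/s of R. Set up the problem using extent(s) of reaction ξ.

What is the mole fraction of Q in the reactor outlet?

0.571

Conversion of U: U consumed = 1ξ₁ = 0.661 × 619 → ξ₁ = 409.2 mol/s.
R balance: n_R = 0 + 1ξ₁ − 2ξ₂ = 56 → ξ₂ = (1·409.2 − 56)/2 = 176.6 mol/s.
Outlet amounts (n = n₀ + Σ ν·ξ):
  U: 619 − 1(409.2) = 209.8
  R: 0 + 1(409.2) − 2(176.6) = 56
  Q: 0 + 2(176.6) = 353.2
Total out = 619 mol/s; y_Q = 353.2 / 619 = 0.5705.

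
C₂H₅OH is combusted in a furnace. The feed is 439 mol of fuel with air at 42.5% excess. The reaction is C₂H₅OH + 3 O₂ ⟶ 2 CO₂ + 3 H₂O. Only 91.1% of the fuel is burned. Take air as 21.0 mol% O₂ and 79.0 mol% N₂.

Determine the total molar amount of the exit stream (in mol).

Stoichiometric O₂ = 3 × 439 = 1317 mol; O₂ fed = 1317 × 1.425 = 1877 mol.
N₂ fed = 1877 × 79/21 = 7060 mol.
Fuel reacted = 0.911 × 439 → ξ = 399.9 mol.
Outlet (n = n₀ + ν ξ):
  C₂H₅OH: 439 − 1(399.9) = 39.07
  O₂: 1877 − 3(399.9) = 676.9
  N₂: 7060 (inert)
  CO₂: 0 + 2(399.9) = 799.9
  H₂O: 0 + 3(399.9) = 1200
Total out = 39.07 + 676.9 + 7060 + 799.9 + 1200 = 9776 mol.

9780 mol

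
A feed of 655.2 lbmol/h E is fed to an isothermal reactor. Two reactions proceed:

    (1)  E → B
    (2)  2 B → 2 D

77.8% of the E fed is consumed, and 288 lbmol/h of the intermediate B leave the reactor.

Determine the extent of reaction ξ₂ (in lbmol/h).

Conversion of E: E consumed = 1ξ₁ = 0.778 × 655.2 → ξ₁ = 509.7 lbmol/h.
B balance: n_B = 0 + 1ξ₁ − 2ξ₂ = 288 → ξ₂ = (1·509.7 − 288)/2 = 110.9 lbmol/h.
Outlet amounts (n = n₀ + Σ ν·ξ):
  E: 655.2 − 1(509.7) = 145.5
  B: 0 + 1(509.7) − 2(110.9) = 288
  D: 0 + 2(110.9) = 221.7

ξ₂ = 111 lbmol/h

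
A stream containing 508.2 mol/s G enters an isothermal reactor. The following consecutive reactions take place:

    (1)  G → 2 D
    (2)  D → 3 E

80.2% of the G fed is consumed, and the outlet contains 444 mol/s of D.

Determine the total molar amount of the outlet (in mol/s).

1660 mol/s

Conversion of G: G consumed = 1ξ₁ = 0.802 × 508.2 → ξ₁ = 407.6 mol/s.
D balance: n_D = 0 + 2ξ₁ − 1ξ₂ = 444 → ξ₂ = (2·407.6 − 444)/1 = 371.2 mol/s.
Outlet amounts (n = n₀ + Σ ν·ξ):
  G: 508.2 − 1(407.6) = 100.6
  D: 0 + 2(407.6) − 1(371.2) = 444
  E: 0 + 3(371.2) = 1113
Total out = 100.6 + 444 + 1113 = 1658 mol/s.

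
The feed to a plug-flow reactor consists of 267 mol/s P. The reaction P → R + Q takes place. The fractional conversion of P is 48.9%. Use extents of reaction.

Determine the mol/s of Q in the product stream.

P reacted = 0.489 × 267 = 130.6 mol/s; ν_P = −1, so ξ = 130.6/1 = 130.6 mol/s.
Outlet amounts (n = n₀ + ν ξ):
  P: 267 − 1(130.6) = 136.4
  R: 0 + 1(130.6) = 130.6
  Q: 0 + 1(130.6) = 130.6

131 mol/s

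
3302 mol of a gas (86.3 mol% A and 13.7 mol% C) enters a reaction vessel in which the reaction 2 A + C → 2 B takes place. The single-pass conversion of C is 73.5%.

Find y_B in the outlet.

C reacted = 0.735 × 452.4 = 332.5 mol; ν_C = −1, so ξ = 332.5/1 = 332.5 mol.
Outlet amounts (n = n₀ + ν ξ):
  A: 2850 − 2(332.5) = 2185
  C: 452.4 − 1(332.5) = 119.9
  B: 0 + 2(332.5) = 665
Total out = 2970 mol; y_B = 665 / 2970 = 0.2239.

0.224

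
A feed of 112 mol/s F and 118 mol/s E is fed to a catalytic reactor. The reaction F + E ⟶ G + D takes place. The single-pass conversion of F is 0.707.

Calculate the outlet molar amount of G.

79.2 mol/s

F reacted = 0.707 × 112 = 79.18 mol/s; ν_F = −1, so ξ = 79.18/1 = 79.18 mol/s.
Outlet amounts (n = n₀ + ν ξ):
  F: 112 − 1(79.18) = 32.82
  E: 118 − 1(79.18) = 38.82
  G: 0 + 1(79.18) = 79.18
  D: 0 + 1(79.18) = 79.18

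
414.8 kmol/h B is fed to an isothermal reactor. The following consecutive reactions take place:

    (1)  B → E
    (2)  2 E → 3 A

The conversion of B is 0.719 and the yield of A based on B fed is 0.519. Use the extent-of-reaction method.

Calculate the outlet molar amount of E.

Conversion of B: B consumed = 1ξ₁ = 0.719 × 414.8 → ξ₁ = 298.2 kmol/h.
Yield of A: 3ξ₂ / 414.8 = 0.519 → ξ₂ = 71.76 kmol/h.
Outlet amounts (n = n₀ + Σ ν·ξ):
  B: 414.8 − 1(298.2) = 116.6
  E: 0 + 1(298.2) − 2(71.76) = 154.7
  A: 0 + 3(71.76) = 215.3

155 kmol/h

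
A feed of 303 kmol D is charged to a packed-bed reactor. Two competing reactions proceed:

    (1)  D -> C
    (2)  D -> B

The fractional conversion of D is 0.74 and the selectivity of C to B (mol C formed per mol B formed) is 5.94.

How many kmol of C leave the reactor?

192 kmol

Conversion of D: D consumed = 0.74 × 303 = 224.2 kmol = 1ξ₁ + 1ξ₂.
Selectivity: 1ξ₁ / (1ξ₂) = 5.94 → ξ₁ = 5.94 ξ₂.
Substitute: (1·5.94 + 1) ξ₂ = 224.2 → ξ₂ = 32.31 kmol, ξ₁ = 191.9 kmol.
Outlet amounts (n = n₀ + Σ ν·ξ):
  D: 303 − 1(191.9) − 1(32.31) = 78.78
  C: 0 + 1(191.9) = 191.9
  B: 0 + 1(32.31) = 32.31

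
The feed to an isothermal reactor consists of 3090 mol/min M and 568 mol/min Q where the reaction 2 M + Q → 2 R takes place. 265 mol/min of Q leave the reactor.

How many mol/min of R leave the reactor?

For Q: n = n₀ − 1ξ → 265 = 568 − 1ξ, giving ξ = 303 mol/min.
Outlet amounts (n = n₀ + ν ξ):
  M: 3090 − 2(303) = 2484
  Q: 568 − 1(303) = 265
  R: 0 + 2(303) = 606

606 mol/min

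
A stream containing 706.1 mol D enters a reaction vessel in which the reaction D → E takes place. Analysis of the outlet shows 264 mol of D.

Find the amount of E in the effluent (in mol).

442 mol

For D: n = n₀ − 1ξ → 264 = 706.1 − 1ξ, giving ξ = 442.1 mol.
Outlet amounts (n = n₀ + ν ξ):
  D: 706.1 − 1(442.1) = 264
  E: 0 + 1(442.1) = 442.1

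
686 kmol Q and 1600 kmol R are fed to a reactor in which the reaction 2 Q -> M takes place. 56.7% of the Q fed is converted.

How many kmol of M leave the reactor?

Q reacted = 0.567 × 686 = 389 kmol; ν_Q = −2, so ξ = 389/2 = 194.5 kmol.
Outlet amounts (n = n₀ + ν ξ):
  Q: 686 − 2(194.5) = 297
  M: 0 + 1(194.5) = 194.5
  R: 1600 (inert)

194 kmol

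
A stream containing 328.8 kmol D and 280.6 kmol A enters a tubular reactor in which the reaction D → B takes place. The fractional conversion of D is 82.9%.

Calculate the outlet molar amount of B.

D reacted = 0.829 × 328.8 = 272.6 kmol; ν_D = −1, so ξ = 272.6/1 = 272.6 kmol.
Outlet amounts (n = n₀ + ν ξ):
  D: 328.8 − 1(272.6) = 56.22
  B: 0 + 1(272.6) = 272.6
  A: 280.6 (inert)

273 kmol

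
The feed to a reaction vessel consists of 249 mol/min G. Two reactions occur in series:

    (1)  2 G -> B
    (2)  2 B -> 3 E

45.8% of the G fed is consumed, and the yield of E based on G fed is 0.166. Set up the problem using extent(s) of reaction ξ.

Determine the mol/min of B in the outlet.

Conversion of G: G consumed = 2ξ₁ = 0.458 × 249 → ξ₁ = 57.02 mol/min.
Yield of E: 3ξ₂ / 249 = 0.166 → ξ₂ = 13.78 mol/min.
Outlet amounts (n = n₀ + Σ ν·ξ):
  G: 249 − 2(57.02) = 135
  B: 0 + 1(57.02) − 2(13.78) = 29.46
  E: 0 + 3(13.78) = 41.33

29.5 mol/min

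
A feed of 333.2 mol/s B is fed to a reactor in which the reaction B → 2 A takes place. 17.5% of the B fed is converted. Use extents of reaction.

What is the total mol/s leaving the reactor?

392 mol/s

B reacted = 0.175 × 333.2 = 58.31 mol/s; ν_B = −1, so ξ = 58.31/1 = 58.31 mol/s.
Outlet amounts (n = n₀ + ν ξ):
  B: 333.2 − 1(58.31) = 274.9
  A: 0 + 2(58.31) = 116.6
Total out = 274.9 + 116.6 = 391.5 mol/s.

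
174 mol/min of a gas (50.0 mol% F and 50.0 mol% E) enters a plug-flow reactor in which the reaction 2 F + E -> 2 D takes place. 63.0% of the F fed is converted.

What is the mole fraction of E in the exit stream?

F reacted = 0.63 × 87 = 54.81 mol/min; ν_F = −2, so ξ = 54.81/2 = 27.41 mol/min.
Outlet amounts (n = n₀ + ν ξ):
  F: 87 − 2(27.41) = 32.19
  E: 87 − 1(27.41) = 59.59
  D: 0 + 2(27.41) = 54.81
Total out = 146.6 mol/min; y_E = 59.59 / 146.6 = 0.4065.

0.407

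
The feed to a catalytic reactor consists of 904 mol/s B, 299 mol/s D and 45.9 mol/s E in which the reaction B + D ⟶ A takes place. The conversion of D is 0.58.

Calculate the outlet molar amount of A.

D reacted = 0.58 × 299 = 173.4 mol/s; ν_D = −1, so ξ = 173.4/1 = 173.4 mol/s.
Outlet amounts (n = n₀ + ν ξ):
  B: 904 − 1(173.4) = 730.6
  D: 299 − 1(173.4) = 125.6
  A: 0 + 1(173.4) = 173.4
  E: 45.9 (inert)

173 mol/s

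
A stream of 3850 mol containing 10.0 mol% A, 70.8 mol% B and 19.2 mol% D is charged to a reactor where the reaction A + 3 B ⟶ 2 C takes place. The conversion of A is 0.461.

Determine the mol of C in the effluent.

355 mol

A reacted = 0.461 × 385 = 177.5 mol; ν_A = −1, so ξ = 177.5/1 = 177.5 mol.
Outlet amounts (n = n₀ + ν ξ):
  A: 385 − 1(177.5) = 207.5
  B: 2726 − 3(177.5) = 2193
  C: 0 + 2(177.5) = 355
  D: 739.2 (inert)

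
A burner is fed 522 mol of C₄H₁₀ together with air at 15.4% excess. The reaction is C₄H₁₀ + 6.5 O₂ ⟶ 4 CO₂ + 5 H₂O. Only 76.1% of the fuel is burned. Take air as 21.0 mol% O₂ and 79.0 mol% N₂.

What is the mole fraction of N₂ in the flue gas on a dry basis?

Stoichiometric O₂ = 6.5 × 522 = 3393 mol; O₂ fed = 3393 × 1.154 = 3916 mol.
N₂ fed = 3916 × 79/21 = 14730 mol.
Fuel reacted = 0.761 × 522 → ξ = 397.2 mol.
Outlet (n = n₀ + ν ξ):
  C₄H₁₀: 522 − 1(397.2) = 124.8
  O₂: 3916 − 6.5(397.2) = 1333
  N₂: 14730 (inert)
  CO₂: 0 + 4(397.2) = 1589
  H₂O: 0 + 5(397.2) = 1986
Dry total = 17780 mol; y_N₂ (dry) = 14730 / 17780 = 0.8286.

0.829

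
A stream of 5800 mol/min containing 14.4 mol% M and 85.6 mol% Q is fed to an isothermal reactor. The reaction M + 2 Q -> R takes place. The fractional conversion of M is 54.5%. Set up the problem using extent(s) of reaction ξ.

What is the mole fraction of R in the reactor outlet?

M reacted = 0.545 × 835.2 = 455.2 mol/min; ν_M = −1, so ξ = 455.2/1 = 455.2 mol/min.
Outlet amounts (n = n₀ + ν ξ):
  M: 835.2 − 1(455.2) = 380
  Q: 4965 − 2(455.2) = 4054
  R: 0 + 1(455.2) = 455.2
Total out = 4890 mol/min; y_R = 455.2 / 4890 = 0.09309.

0.0931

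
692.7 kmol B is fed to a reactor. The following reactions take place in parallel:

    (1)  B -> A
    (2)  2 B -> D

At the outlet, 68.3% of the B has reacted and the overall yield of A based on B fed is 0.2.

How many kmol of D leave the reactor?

167 kmol

Yield of A: 1ξ₁ / 692.7 = 0.2 → ξ₁ = 138.5 kmol.
Conversion of B: 1ξ₁ + 2ξ₂ = 0.683 × 692.7 = 473.1 → ξ₂ = 167.3 kmol.
Outlet amounts (n = n₀ + Σ ν·ξ):
  B: 692.7 − 1(138.5) − 2(167.3) = 219.6
  A: 0 + 1(138.5) = 138.5
  D: 0 + 1(167.3) = 167.3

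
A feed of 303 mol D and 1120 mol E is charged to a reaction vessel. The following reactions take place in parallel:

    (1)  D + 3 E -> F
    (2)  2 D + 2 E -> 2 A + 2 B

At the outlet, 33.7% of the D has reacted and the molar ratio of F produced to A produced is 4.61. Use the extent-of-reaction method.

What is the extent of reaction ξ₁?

Conversion of D: D consumed = 0.337 × 303 = 102.1 mol = 1ξ₁ + 2ξ₂.
Selectivity: 1ξ₁ / (2ξ₂) = 4.61 → ξ₁ = 9.22 ξ₂.
Substitute: (1·9.22 + 2) ξ₂ = 102.1 → ξ₂ = 9.101 mol, ξ₁ = 83.91 mol.
Outlet amounts (n = n₀ + Σ ν·ξ):
  D: 303 − 1(83.91) − 2(9.101) = 200.9
  E: 1120 − 3(83.91) − 2(9.101) = 850.1
  F: 0 + 1(83.91) = 83.91
  A: 0 + 2(9.101) = 18.2
  B: 0 + 2(9.101) = 18.2

ξ₁ = 83.9 mol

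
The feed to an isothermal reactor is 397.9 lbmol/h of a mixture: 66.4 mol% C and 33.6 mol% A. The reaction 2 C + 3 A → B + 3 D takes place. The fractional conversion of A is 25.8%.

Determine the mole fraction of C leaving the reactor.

A reacted = 0.258 × 133.7 = 34.49 lbmol/h; ν_A = −3, so ξ = 34.49/3 = 11.5 lbmol/h.
Outlet amounts (n = n₀ + ν ξ):
  C: 264.2 − 2(11.5) = 241.2
  A: 133.7 − 3(11.5) = 99.2
  B: 0 + 1(11.5) = 11.5
  D: 0 + 3(11.5) = 34.49
Total out = 386.4 lbmol/h; y_C = 241.2 / 386.4 = 0.6242.

0.624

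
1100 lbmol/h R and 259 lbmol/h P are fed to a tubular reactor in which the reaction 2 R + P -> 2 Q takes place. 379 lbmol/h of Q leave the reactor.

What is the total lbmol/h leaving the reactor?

1170 lbmol/h

For Q: n = n₀ + 2ξ → 379 = 0 + 2ξ, giving ξ = 189.5 lbmol/h.
Outlet amounts (n = n₀ + ν ξ):
  R: 1100 − 2(189.5) = 721
  P: 259 − 1(189.5) = 69.5
  Q: 0 + 2(189.5) = 379
Total out = 721 + 69.5 + 379 = 1170 lbmol/h.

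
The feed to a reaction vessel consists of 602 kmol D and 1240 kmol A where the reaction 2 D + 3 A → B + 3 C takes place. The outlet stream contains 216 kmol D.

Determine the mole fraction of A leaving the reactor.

0.401

For D: n = n₀ − 2ξ → 216 = 602 − 2ξ, giving ξ = 193 kmol.
Outlet amounts (n = n₀ + ν ξ):
  D: 602 − 2(193) = 216
  A: 1240 − 3(193) = 661
  B: 0 + 1(193) = 193
  C: 0 + 3(193) = 579
Total out = 1649 kmol; y_A = 661 / 1649 = 0.4008.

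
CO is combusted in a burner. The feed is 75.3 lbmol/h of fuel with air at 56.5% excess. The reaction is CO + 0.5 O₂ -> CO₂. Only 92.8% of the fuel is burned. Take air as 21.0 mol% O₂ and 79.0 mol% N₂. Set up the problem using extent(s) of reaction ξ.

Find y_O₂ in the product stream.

0.0747

Stoichiometric O₂ = 0.5 × 75.3 = 37.65 lbmol/h; O₂ fed = 37.65 × 1.565 = 58.92 lbmol/h.
N₂ fed = 58.92 × 79/21 = 221.7 lbmol/h.
Fuel reacted = 0.928 × 75.3 → ξ = 69.88 lbmol/h.
Outlet (n = n₀ + ν ξ):
  CO: 75.3 − 1(69.88) = 5.422
  O₂: 58.92 − 0.5(69.88) = 23.98
  N₂: 221.7 (inert)
  CO₂: 0 + 1(69.88) = 69.88
Total out = 320.9 lbmol/h; y_O₂ = 23.98 / 320.9 = 0.07473.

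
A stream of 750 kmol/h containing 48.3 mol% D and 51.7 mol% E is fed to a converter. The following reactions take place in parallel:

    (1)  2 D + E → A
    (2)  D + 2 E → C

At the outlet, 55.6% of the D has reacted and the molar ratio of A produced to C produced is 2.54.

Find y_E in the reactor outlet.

0.46

Conversion of D: D consumed = 0.556 × 362.2 = 201.4 kmol/h = 2ξ₁ + 1ξ₂.
Selectivity: 1ξ₁ / (1ξ₂) = 2.54 → ξ₁ = 2.54 ξ₂.
Substitute: (2·2.54 + 1) ξ₂ = 201.4 → ξ₂ = 33.13 kmol/h, ξ₁ = 84.14 kmol/h.
Outlet amounts (n = n₀ + Σ ν·ξ):
  D: 362.2 − 2(84.14) − 1(33.13) = 160.8
  E: 387.8 − 1(84.14) − 2(33.13) = 237.4
  A: 0 + 1(84.14) = 84.14
  C: 0 + 1(33.13) = 33.13
Total out = 515.5 kmol/h; y_E = 237.4 / 515.5 = 0.4605.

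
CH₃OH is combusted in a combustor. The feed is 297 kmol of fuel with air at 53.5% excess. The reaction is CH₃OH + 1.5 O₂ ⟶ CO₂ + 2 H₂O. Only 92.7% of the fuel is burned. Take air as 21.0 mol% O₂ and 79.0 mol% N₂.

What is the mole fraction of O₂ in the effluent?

Stoichiometric O₂ = 1.5 × 297 = 445.5 kmol; O₂ fed = 445.5 × 1.535 = 683.8 kmol.
N₂ fed = 683.8 × 79/21 = 2573 kmol.
Fuel reacted = 0.927 × 297 → ξ = 275.3 kmol.
Outlet (n = n₀ + ν ξ):
  CH₃OH: 297 − 1(275.3) = 21.68
  O₂: 683.8 − 1.5(275.3) = 270.9
  N₂: 2573 (inert)
  CO₂: 0 + 1(275.3) = 275.3
  H₂O: 0 + 2(275.3) = 550.6
Total out = 3691 kmol; y_O₂ = 270.9 / 3691 = 0.07338.

0.0734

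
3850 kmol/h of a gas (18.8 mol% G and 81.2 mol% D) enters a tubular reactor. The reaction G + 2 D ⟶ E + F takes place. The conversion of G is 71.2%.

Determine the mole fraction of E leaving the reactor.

0.155

G reacted = 0.712 × 723.8 = 515.3 kmol/h; ν_G = −1, so ξ = 515.3/1 = 515.3 kmol/h.
Outlet amounts (n = n₀ + ν ξ):
  G: 723.8 − 1(515.3) = 208.5
  D: 3126 − 2(515.3) = 2096
  E: 0 + 1(515.3) = 515.3
  F: 0 + 1(515.3) = 515.3
Total out = 3335 kmol/h; y_E = 515.3 / 3335 = 0.1545.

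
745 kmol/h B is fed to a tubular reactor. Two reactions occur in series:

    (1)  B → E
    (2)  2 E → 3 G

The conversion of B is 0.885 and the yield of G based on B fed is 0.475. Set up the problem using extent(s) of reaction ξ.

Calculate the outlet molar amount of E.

Conversion of B: B consumed = 1ξ₁ = 0.885 × 745 → ξ₁ = 659.3 kmol/h.
Yield of G: 3ξ₂ / 745 = 0.475 → ξ₂ = 118 kmol/h.
Outlet amounts (n = n₀ + Σ ν·ξ):
  B: 745 − 1(659.3) = 85.67
  E: 0 + 1(659.3) − 2(118) = 423.4
  G: 0 + 3(118) = 353.9

423 kmol/h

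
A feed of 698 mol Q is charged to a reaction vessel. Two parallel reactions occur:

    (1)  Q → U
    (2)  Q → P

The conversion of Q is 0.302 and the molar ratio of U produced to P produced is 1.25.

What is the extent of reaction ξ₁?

ξ₁ = 117 mol

Conversion of Q: Q consumed = 0.302 × 698 = 210.8 mol = 1ξ₁ + 1ξ₂.
Selectivity: 1ξ₁ / (1ξ₂) = 1.25 → ξ₁ = 1.25 ξ₂.
Substitute: (1·1.25 + 1) ξ₂ = 210.8 → ξ₂ = 93.69 mol, ξ₁ = 117.1 mol.
Outlet amounts (n = n₀ + Σ ν·ξ):
  Q: 698 − 1(117.1) − 1(93.69) = 487.2
  U: 0 + 1(117.1) = 117.1
  P: 0 + 1(93.69) = 93.69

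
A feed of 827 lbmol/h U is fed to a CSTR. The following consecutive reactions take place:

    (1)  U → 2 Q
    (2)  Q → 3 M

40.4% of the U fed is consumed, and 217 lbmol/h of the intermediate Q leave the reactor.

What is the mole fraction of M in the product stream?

Conversion of U: U consumed = 1ξ₁ = 0.404 × 827 → ξ₁ = 334.1 lbmol/h.
Q balance: n_Q = 0 + 2ξ₁ − 1ξ₂ = 217 → ξ₂ = (2·334.1 − 217)/1 = 451.2 lbmol/h.
Outlet amounts (n = n₀ + Σ ν·ξ):
  U: 827 − 1(334.1) = 492.9
  Q: 0 + 2(334.1) − 1(451.2) = 217
  M: 0 + 3(451.2) = 1354
Total out = 2064 lbmol/h; y_M = 1354 / 2064 = 0.656.

0.656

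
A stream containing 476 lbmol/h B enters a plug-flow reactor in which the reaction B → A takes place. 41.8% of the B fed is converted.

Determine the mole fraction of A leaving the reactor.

0.418

B reacted = 0.418 × 476 = 199 lbmol/h; ν_B = −1, so ξ = 199/1 = 199 lbmol/h.
Outlet amounts (n = n₀ + ν ξ):
  B: 476 − 1(199) = 277
  A: 0 + 1(199) = 199
Total out = 476 lbmol/h; y_A = 199 / 476 = 0.418.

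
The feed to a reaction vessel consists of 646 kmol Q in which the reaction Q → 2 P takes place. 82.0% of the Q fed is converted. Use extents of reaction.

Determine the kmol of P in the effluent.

Q reacted = 0.82 × 646 = 529.7 kmol; ν_Q = −1, so ξ = 529.7/1 = 529.7 kmol.
Outlet amounts (n = n₀ + ν ξ):
  Q: 646 − 1(529.7) = 116.3
  P: 0 + 2(529.7) = 1059

1060 kmol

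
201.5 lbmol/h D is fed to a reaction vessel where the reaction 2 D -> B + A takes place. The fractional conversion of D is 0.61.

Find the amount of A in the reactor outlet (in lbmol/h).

D reacted = 0.61 × 201.5 = 122.9 lbmol/h; ν_D = −2, so ξ = 122.9/2 = 61.46 lbmol/h.
Outlet amounts (n = n₀ + ν ξ):
  D: 201.5 − 2(61.46) = 78.59
  B: 0 + 1(61.46) = 61.46
  A: 0 + 1(61.46) = 61.46

61.5 lbmol/h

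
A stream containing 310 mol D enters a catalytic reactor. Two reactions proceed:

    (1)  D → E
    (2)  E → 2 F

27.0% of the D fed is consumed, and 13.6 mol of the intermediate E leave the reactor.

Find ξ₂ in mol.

ξ₂ = 70.1 mol

Conversion of D: D consumed = 1ξ₁ = 0.27 × 310 → ξ₁ = 83.7 mol.
E balance: n_E = 0 + 1ξ₁ − 1ξ₂ = 13.6 → ξ₂ = (1·83.7 − 13.6)/1 = 70.1 mol.
Outlet amounts (n = n₀ + Σ ν·ξ):
  D: 310 − 1(83.7) = 226.3
  E: 0 + 1(83.7) − 1(70.1) = 13.6
  F: 0 + 2(70.1) = 140.2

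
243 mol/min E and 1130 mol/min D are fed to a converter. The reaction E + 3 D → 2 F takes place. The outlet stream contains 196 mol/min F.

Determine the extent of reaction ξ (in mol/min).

For F: n = n₀ + 2ξ → 196 = 0 + 2ξ, giving ξ = 98 mol/min.
Outlet amounts (n = n₀ + ν ξ):
  E: 243 − 1(98) = 145
  D: 1130 − 3(98) = 836
  F: 0 + 2(98) = 196

ξ = 98 mol/min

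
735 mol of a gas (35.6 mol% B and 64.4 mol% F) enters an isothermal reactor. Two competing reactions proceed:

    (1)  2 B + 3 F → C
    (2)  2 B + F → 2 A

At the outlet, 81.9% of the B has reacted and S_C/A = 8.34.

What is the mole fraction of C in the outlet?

0.311

Conversion of B: B consumed = 0.819 × 261.7 = 214.3 mol = 2ξ₁ + 2ξ₂.
Selectivity: 1ξ₁ / (2ξ₂) = 8.34 → ξ₁ = 16.68 ξ₂.
Substitute: (2·16.68 + 2) ξ₂ = 214.3 → ξ₂ = 6.061 mol, ξ₁ = 101.1 mol.
Outlet amounts (n = n₀ + Σ ν·ξ):
  B: 261.7 − 2(101.1) − 2(6.061) = 47.36
  F: 473.3 − 3(101.1) − 1(6.061) = 164
  C: 0 + 1(101.1) = 101.1
  A: 0 + 2(6.061) = 12.12
Total out = 324.6 mol; y_C = 101.1 / 324.6 = 0.3114.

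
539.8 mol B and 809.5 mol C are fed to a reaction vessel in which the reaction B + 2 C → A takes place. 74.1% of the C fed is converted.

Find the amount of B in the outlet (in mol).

240 mol

C reacted = 0.741 × 809.5 = 599.8 mol; ν_C = −2, so ξ = 599.8/2 = 299.9 mol.
Outlet amounts (n = n₀ + ν ξ):
  B: 539.8 − 1(299.9) = 239.9
  C: 809.5 − 2(299.9) = 209.7
  A: 0 + 1(299.9) = 299.9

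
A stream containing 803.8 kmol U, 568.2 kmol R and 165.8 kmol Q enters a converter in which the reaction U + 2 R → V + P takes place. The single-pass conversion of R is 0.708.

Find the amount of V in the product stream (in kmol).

R reacted = 0.708 × 568.2 = 402.3 kmol; ν_R = −2, so ξ = 402.3/2 = 201.1 kmol.
Outlet amounts (n = n₀ + ν ξ):
  U: 803.8 − 1(201.1) = 602.7
  R: 568.2 − 2(201.1) = 165.9
  V: 0 + 1(201.1) = 201.1
  P: 0 + 1(201.1) = 201.1
  Q: 165.8 (inert)

201 kmol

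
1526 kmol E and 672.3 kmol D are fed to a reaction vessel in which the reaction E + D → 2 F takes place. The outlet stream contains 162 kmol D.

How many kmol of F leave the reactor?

For D: n = n₀ − 1ξ → 162 = 672.3 − 1ξ, giving ξ = 510.3 kmol.
Outlet amounts (n = n₀ + ν ξ):
  E: 1526 − 1(510.3) = 1016
  D: 672.3 − 1(510.3) = 162
  F: 0 + 2(510.3) = 1021

1020 kmol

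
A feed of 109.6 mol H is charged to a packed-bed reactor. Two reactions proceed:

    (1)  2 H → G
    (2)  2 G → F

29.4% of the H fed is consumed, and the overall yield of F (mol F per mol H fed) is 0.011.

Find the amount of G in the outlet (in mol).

Conversion of H: H consumed = 2ξ₁ = 0.294 × 109.6 → ξ₁ = 16.11 mol.
Yield of F: 1ξ₂ / 109.6 = 0.011 → ξ₂ = 1.206 mol.
Outlet amounts (n = n₀ + Σ ν·ξ):
  H: 109.6 − 2(16.11) = 77.38
  G: 0 + 1(16.11) − 2(1.206) = 13.7
  F: 0 + 1(1.206) = 1.206

13.7 mol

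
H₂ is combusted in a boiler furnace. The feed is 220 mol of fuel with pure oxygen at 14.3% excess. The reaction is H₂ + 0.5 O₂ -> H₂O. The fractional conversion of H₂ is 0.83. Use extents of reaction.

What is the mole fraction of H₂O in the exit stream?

Stoichiometric O₂ = 0.5 × 220 = 110 mol; O₂ fed = 110 × 1.143 = 125.7 mol.
Fuel reacted = 0.83 × 220 → ξ = 182.6 mol.
Outlet (n = n₀ + ν ξ):
  H₂: 220 − 1(182.6) = 37.4
  O₂: 125.7 − 0.5(182.6) = 34.43
  H₂O: 0 + 1(182.6) = 182.6
Total out = 254.4 mol; y_H₂O = 182.6 / 254.4 = 0.7177.

0.718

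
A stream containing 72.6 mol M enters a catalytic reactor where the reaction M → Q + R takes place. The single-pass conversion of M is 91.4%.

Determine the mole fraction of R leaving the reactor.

0.478

M reacted = 0.914 × 72.6 = 66.36 mol; ν_M = −1, so ξ = 66.36/1 = 66.36 mol.
Outlet amounts (n = n₀ + ν ξ):
  M: 72.6 − 1(66.36) = 6.244
  Q: 0 + 1(66.36) = 66.36
  R: 0 + 1(66.36) = 66.36
Total out = 139 mol; y_R = 66.36 / 139 = 0.4775.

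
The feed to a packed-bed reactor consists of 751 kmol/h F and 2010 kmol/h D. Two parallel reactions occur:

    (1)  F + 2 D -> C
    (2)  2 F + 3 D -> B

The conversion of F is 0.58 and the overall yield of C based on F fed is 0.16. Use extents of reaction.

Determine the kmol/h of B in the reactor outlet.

158 kmol/h

Yield of C: 1ξ₁ / 751 = 0.16 → ξ₁ = 120.2 kmol/h.
Conversion of F: 1ξ₁ + 2ξ₂ = 0.58 × 751 = 435.6 → ξ₂ = 157.7 kmol/h.
Outlet amounts (n = n₀ + Σ ν·ξ):
  F: 751 − 1(120.2) − 2(157.7) = 315.4
  D: 2010 − 2(120.2) − 3(157.7) = 1297
  C: 0 + 1(120.2) = 120.2
  B: 0 + 1(157.7) = 157.7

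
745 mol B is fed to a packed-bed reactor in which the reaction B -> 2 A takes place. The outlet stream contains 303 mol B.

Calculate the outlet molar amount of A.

884 mol

For B: n = n₀ − 1ξ → 303 = 745 − 1ξ, giving ξ = 442 mol.
Outlet amounts (n = n₀ + ν ξ):
  B: 745 − 1(442) = 303
  A: 0 + 2(442) = 884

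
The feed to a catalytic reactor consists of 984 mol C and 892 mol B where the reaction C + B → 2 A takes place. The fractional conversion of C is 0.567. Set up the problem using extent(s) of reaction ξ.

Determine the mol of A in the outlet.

1120 mol

C reacted = 0.567 × 984 = 557.9 mol; ν_C = −1, so ξ = 557.9/1 = 557.9 mol.
Outlet amounts (n = n₀ + ν ξ):
  C: 984 − 1(557.9) = 426.1
  B: 892 − 1(557.9) = 334.1
  A: 0 + 2(557.9) = 1116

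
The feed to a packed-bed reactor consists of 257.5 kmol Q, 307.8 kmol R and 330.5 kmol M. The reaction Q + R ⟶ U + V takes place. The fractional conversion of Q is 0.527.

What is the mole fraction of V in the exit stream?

Q reacted = 0.527 × 257.5 = 135.7 kmol; ν_Q = −1, so ξ = 135.7/1 = 135.7 kmol.
Outlet amounts (n = n₀ + ν ξ):
  Q: 257.5 − 1(135.7) = 121.8
  R: 307.8 − 1(135.7) = 172.1
  U: 0 + 1(135.7) = 135.7
  V: 0 + 1(135.7) = 135.7
  M: 330.5 (inert)
Total out = 895.8 kmol; y_V = 135.7 / 895.8 = 0.1515.

0.151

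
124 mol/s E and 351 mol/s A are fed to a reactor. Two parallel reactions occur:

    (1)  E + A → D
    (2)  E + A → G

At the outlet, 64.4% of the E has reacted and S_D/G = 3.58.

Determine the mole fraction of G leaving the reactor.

0.0441

Conversion of E: E consumed = 0.644 × 124 = 79.86 mol/s = 1ξ₁ + 1ξ₂.
Selectivity: 1ξ₁ / (1ξ₂) = 3.58 → ξ₁ = 3.58 ξ₂.
Substitute: (1·3.58 + 1) ξ₂ = 79.86 → ξ₂ = 17.44 mol/s, ξ₁ = 62.42 mol/s.
Outlet amounts (n = n₀ + Σ ν·ξ):
  E: 124 − 1(62.42) − 1(17.44) = 44.14
  A: 351 − 1(62.42) − 1(17.44) = 271.1
  D: 0 + 1(62.42) = 62.42
  G: 0 + 1(17.44) = 17.44
Total out = 395.1 mol/s; y_G = 17.44 / 395.1 = 0.04413.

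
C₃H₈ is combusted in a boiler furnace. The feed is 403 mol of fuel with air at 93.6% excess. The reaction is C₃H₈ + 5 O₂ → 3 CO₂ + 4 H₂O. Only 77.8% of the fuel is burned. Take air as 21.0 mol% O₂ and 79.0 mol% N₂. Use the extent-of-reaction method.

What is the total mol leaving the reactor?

Stoichiometric O₂ = 5 × 403 = 2015 mol; O₂ fed = 2015 × 1.936 = 3901 mol.
N₂ fed = 3901 × 79/21 = 14680 mol.
Fuel reacted = 0.778 × 403 → ξ = 313.5 mol.
Outlet (n = n₀ + ν ξ):
  C₃H₈: 403 − 1(313.5) = 89.47
  O₂: 3901 − 5(313.5) = 2333
  N₂: 14680 (inert)
  CO₂: 0 + 3(313.5) = 940.6
  H₂O: 0 + 4(313.5) = 1254
Total out = 89.47 + 2333 + 14680 + 940.6 + 1254 = 19290 mol.

19300 mol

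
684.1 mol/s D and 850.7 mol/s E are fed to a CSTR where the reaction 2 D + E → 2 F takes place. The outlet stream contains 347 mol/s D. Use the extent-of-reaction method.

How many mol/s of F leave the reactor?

337 mol/s

For D: n = n₀ − 2ξ → 347 = 684.1 − 2ξ, giving ξ = 168.6 mol/s.
Outlet amounts (n = n₀ + ν ξ):
  D: 684.1 − 2(168.6) = 347
  E: 850.7 − 1(168.6) = 682.2
  F: 0 + 2(168.6) = 337.1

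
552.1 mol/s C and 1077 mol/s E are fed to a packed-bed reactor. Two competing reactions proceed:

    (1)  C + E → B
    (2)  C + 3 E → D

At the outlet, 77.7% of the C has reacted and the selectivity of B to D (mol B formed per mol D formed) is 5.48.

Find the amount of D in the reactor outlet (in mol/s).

66.2 mol/s

Conversion of C: C consumed = 0.777 × 552.1 = 429 mol/s = 1ξ₁ + 1ξ₂.
Selectivity: 1ξ₁ / (1ξ₂) = 5.48 → ξ₁ = 5.48 ξ₂.
Substitute: (1·5.48 + 1) ξ₂ = 429 → ξ₂ = 66.2 mol/s, ξ₁ = 362.8 mol/s.
Outlet amounts (n = n₀ + Σ ν·ξ):
  C: 552.1 − 1(362.8) − 1(66.2) = 123.1
  E: 1077 − 1(362.8) − 3(66.2) = 515.6
  B: 0 + 1(362.8) = 362.8
  D: 0 + 1(66.2) = 66.2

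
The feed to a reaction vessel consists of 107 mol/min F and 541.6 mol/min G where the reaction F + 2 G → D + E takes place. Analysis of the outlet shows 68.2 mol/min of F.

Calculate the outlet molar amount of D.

For F: n = n₀ − 1ξ → 68.2 = 107 − 1ξ, giving ξ = 38.8 mol/min.
Outlet amounts (n = n₀ + ν ξ):
  F: 107 − 1(38.8) = 68.2
  G: 541.6 − 2(38.8) = 464
  D: 0 + 1(38.8) = 38.8
  E: 0 + 1(38.8) = 38.8

38.8 mol/min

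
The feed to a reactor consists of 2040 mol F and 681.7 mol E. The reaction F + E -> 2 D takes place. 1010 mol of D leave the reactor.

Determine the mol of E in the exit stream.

For D: n = n₀ + 2ξ → 1010 = 0 + 2ξ, giving ξ = 505 mol.
Outlet amounts (n = n₀ + ν ξ):
  F: 2040 − 1(505) = 1535
  E: 681.7 − 1(505) = 176.7
  D: 0 + 2(505) = 1010

177 mol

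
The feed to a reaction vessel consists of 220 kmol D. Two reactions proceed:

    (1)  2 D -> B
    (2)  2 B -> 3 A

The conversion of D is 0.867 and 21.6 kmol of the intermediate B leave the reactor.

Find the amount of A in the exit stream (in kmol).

111 kmol

Conversion of D: D consumed = 2ξ₁ = 0.867 × 220 → ξ₁ = 95.37 kmol.
B balance: n_B = 0 + 1ξ₁ − 2ξ₂ = 21.6 → ξ₂ = (1·95.37 − 21.6)/2 = 36.89 kmol.
Outlet amounts (n = n₀ + Σ ν·ξ):
  D: 220 − 2(95.37) = 29.26
  B: 0 + 1(95.37) − 2(36.89) = 21.6
  A: 0 + 3(36.89) = 110.7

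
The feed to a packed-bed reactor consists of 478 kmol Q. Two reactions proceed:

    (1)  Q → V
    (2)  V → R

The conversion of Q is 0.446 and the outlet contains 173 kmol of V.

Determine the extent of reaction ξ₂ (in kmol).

Conversion of Q: Q consumed = 1ξ₁ = 0.446 × 478 → ξ₁ = 213.2 kmol.
V balance: n_V = 0 + 1ξ₁ − 1ξ₂ = 173 → ξ₂ = (1·213.2 − 173)/1 = 40.19 kmol.
Outlet amounts (n = n₀ + Σ ν·ξ):
  Q: 478 − 1(213.2) = 264.8
  V: 0 + 1(213.2) − 1(40.19) = 173
  R: 0 + 1(40.19) = 40.19

ξ₂ = 40.2 kmol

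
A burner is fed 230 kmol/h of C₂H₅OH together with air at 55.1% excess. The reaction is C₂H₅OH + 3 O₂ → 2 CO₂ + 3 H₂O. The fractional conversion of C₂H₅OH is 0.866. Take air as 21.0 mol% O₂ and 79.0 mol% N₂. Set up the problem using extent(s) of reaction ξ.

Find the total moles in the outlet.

Stoichiometric O₂ = 3 × 230 = 690 kmol/h; O₂ fed = 690 × 1.551 = 1070 kmol/h.
N₂ fed = 1070 × 79/21 = 4026 kmol/h.
Fuel reacted = 0.866 × 230 → ξ = 199.2 kmol/h.
Outlet (n = n₀ + ν ξ):
  C₂H₅OH: 230 − 1(199.2) = 30.82
  O₂: 1070 − 3(199.2) = 472.7
  N₂: 4026 (inert)
  CO₂: 0 + 2(199.2) = 398.4
  H₂O: 0 + 3(199.2) = 597.5
Total out = 30.82 + 472.7 + 4026 + 398.4 + 597.5 = 5525 kmol/h.

5530 kmol/h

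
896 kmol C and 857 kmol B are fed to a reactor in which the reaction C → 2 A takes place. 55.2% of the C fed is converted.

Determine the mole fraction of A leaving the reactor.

0.44

C reacted = 0.552 × 896 = 494.6 kmol; ν_C = −1, so ξ = 494.6/1 = 494.6 kmol.
Outlet amounts (n = n₀ + ν ξ):
  C: 896 − 1(494.6) = 401.4
  A: 0 + 2(494.6) = 989.2
  B: 857 (inert)
Total out = 2248 kmol; y_A = 989.2 / 2248 = 0.4401.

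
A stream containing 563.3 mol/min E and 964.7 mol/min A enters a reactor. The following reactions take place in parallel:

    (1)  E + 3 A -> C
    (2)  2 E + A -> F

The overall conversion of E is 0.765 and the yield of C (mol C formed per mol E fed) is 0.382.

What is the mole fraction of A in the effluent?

0.317

Yield of C: 1ξ₁ / 563.3 = 0.382 → ξ₁ = 215.2 mol/min.
Conversion of E: 1ξ₁ + 2ξ₂ = 0.765 × 563.3 = 430.9 → ξ₂ = 107.9 mol/min.
Outlet amounts (n = n₀ + Σ ν·ξ):
  E: 563.3 − 1(215.2) − 2(107.9) = 132.4
  A: 964.7 − 3(215.2) − 1(107.9) = 211.3
  C: 0 + 1(215.2) = 215.2
  F: 0 + 1(107.9) = 107.9
Total out = 666.7 mol/min; y_A = 211.3 / 666.7 = 0.3169.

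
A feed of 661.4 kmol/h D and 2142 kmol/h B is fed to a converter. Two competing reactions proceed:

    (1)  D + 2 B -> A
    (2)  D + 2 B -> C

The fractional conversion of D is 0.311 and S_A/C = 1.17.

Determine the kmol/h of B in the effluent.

1730 kmol/h

Conversion of D: D consumed = 0.311 × 661.4 = 205.7 kmol/h = 1ξ₁ + 1ξ₂.
Selectivity: 1ξ₁ / (1ξ₂) = 1.17 → ξ₁ = 1.17 ξ₂.
Substitute: (1·1.17 + 1) ξ₂ = 205.7 → ξ₂ = 94.79 kmol/h, ξ₁ = 110.9 kmol/h.
Outlet amounts (n = n₀ + Σ ν·ξ):
  D: 661.4 − 1(110.9) − 1(94.79) = 455.7
  B: 2142 − 2(110.9) − 2(94.79) = 1731
  A: 0 + 1(110.9) = 110.9
  C: 0 + 1(94.79) = 94.79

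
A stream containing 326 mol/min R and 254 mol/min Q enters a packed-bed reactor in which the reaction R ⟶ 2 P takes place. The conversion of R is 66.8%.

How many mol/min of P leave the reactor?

R reacted = 0.668 × 326 = 217.8 mol/min; ν_R = −1, so ξ = 217.8/1 = 217.8 mol/min.
Outlet amounts (n = n₀ + ν ξ):
  R: 326 − 1(217.8) = 108.2
  P: 0 + 2(217.8) = 435.5
  Q: 254 (inert)

436 mol/min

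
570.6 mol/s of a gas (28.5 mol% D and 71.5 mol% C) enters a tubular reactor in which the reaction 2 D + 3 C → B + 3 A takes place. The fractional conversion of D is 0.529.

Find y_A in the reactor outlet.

0.245

D reacted = 0.529 × 162.6 = 86.03 mol/s; ν_D = −2, so ξ = 86.03/2 = 43.01 mol/s.
Outlet amounts (n = n₀ + ν ξ):
  D: 162.6 − 2(43.01) = 76.59
  C: 408 − 3(43.01) = 278.9
  B: 0 + 1(43.01) = 43.01
  A: 0 + 3(43.01) = 129
Total out = 527.6 mol/s; y_A = 129 / 527.6 = 0.2446.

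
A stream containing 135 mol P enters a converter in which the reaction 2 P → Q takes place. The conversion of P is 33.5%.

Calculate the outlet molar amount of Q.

P reacted = 0.335 × 135 = 45.23 mol; ν_P = −2, so ξ = 45.23/2 = 22.61 mol.
Outlet amounts (n = n₀ + ν ξ):
  P: 135 − 2(22.61) = 89.78
  Q: 0 + 1(22.61) = 22.61

22.6 mol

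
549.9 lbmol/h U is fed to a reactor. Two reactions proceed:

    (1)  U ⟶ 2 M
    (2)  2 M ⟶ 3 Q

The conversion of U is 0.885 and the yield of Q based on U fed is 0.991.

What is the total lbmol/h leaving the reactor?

Conversion of U: U consumed = 1ξ₁ = 0.885 × 549.9 → ξ₁ = 486.7 lbmol/h.
Yield of Q: 3ξ₂ / 549.9 = 0.991 → ξ₂ = 181.7 lbmol/h.
Outlet amounts (n = n₀ + Σ ν·ξ):
  U: 549.9 − 1(486.7) = 63.24
  M: 0 + 2(486.7) − 2(181.7) = 610
  Q: 0 + 3(181.7) = 545
Total out = 63.24 + 610 + 545 = 1218 lbmol/h.

1220 lbmol/h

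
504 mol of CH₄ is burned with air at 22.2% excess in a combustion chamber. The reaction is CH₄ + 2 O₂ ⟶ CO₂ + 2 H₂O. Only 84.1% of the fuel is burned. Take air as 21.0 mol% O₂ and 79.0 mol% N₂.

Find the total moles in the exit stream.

6370 mol

Stoichiometric O₂ = 2 × 504 = 1008 mol; O₂ fed = 1008 × 1.222 = 1232 mol.
N₂ fed = 1232 × 79/21 = 4634 mol.
Fuel reacted = 0.841 × 504 → ξ = 423.9 mol.
Outlet (n = n₀ + ν ξ):
  CH₄: 504 − 1(423.9) = 80.14
  O₂: 1232 − 2(423.9) = 384
  N₂: 4634 (inert)
  CO₂: 0 + 1(423.9) = 423.9
  H₂O: 0 + 2(423.9) = 847.7
Total out = 80.14 + 384 + 4634 + 423.9 + 847.7 = 6370 mol.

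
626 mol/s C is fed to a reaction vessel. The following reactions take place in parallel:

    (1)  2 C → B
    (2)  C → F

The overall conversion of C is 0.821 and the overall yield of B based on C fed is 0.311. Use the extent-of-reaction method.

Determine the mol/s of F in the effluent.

Yield of B: 1ξ₁ / 626 = 0.311 → ξ₁ = 194.7 mol/s.
Conversion of C: 2ξ₁ + 1ξ₂ = 0.821 × 626 = 513.9 → ξ₂ = 124.6 mol/s.
Outlet amounts (n = n₀ + Σ ν·ξ):
  C: 626 − 2(194.7) − 1(124.6) = 112.1
  B: 0 + 1(194.7) = 194.7
  F: 0 + 1(124.6) = 124.6

125 mol/s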